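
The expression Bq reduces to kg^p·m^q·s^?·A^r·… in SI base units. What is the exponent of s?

Bq = 1/s = s⁻¹ (activity is decays per second).
The exponent of s is -1.

-1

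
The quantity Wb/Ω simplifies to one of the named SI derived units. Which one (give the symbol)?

Wb = kg·m²·s⁻²·A⁻¹.
Ω = kg·m²·s⁻³·A⁻².
So Ω⁻¹ = kg⁻¹·m⁻²·s³·A².
Combining: Wb·Ω⁻¹ = (kg·m²·s⁻²·A⁻¹) · (kg⁻¹·m⁻²·s³·A²) = s·A.
s·A is the base-SI form of the coulomb.

C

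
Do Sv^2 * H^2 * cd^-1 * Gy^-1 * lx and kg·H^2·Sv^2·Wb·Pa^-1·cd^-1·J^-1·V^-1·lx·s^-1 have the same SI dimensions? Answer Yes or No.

Left side:
  Sv = J/kg (equivalent dose = energy per mass),
      = m²·s⁻².
  So Sv² = m⁴·s⁻⁴.
  H = Wb/A (inductance = flux per current),
      = kg·m²·s⁻²·A⁻².
  So H² = kg²·m⁴·s⁻⁴·A⁻⁴.
  Gy = J/kg (absorbed dose = energy per mass),
      = m²·s⁻².
  So Gy⁻¹ = m⁻²·s².
  lx = lm/m² (illuminance = luminous flux per area),
      = m⁻²·cd.
  Combining: Sv²·H²·cd⁻¹·Gy⁻¹·lx = (m⁴·s⁻⁴) · (kg²·m⁴·s⁻⁴·A⁻⁴) · cd⁻¹ · (m⁻²·s²) · (m⁻²·cd) = kg²·m⁴·s⁻⁶·A⁻⁴.
Right side:
  H = Wb/A (inductance = flux per current),
      = kg·m²·s⁻²·A⁻².
  So H² = kg²·m⁴·s⁻⁴·A⁻⁴.
  Sv = J/kg (equivalent dose = energy per mass),
      = m²·s⁻².
  So Sv² = m⁴·s⁻⁴.
  Wb = V·s (flux: a volt is a weber per second),
      = kg·m²·s⁻²·A⁻¹.
  Pa = N/m² (pressure = force per area),
      = kg·m⁻¹·s⁻².
  So Pa⁻¹ = kg⁻¹·m·s².
  J = N·m (work = force × distance),
      = kg·m²·s⁻².
  So J⁻¹ = kg⁻¹·m⁻²·s².
  V = W/A (potential = power per current),
      = kg·m²·s⁻³·A⁻¹.
  So V⁻¹ = kg⁻¹·m⁻²·s³·A.
  lx = lm/m² (illuminance = luminous flux per area),
      = m⁻²·cd.
  Combining: kg·H²·Sv²·Wb·Pa⁻¹·cd⁻¹·J⁻¹·V⁻¹·lx·s⁻¹ = kg · (kg²·m⁴·s⁻⁴·A⁻⁴) · (m⁴·s⁻⁴) · (kg·m²·s⁻²·A⁻¹) · (kg⁻¹·m·s²) · cd⁻¹ · (kg⁻¹·m⁻²·s²) · (kg⁻¹·m⁻²·s³·A) · (m⁻²·cd) · s⁻¹ = kg·m⁵·s⁻⁴·A⁻⁴.
Left is kg²·m⁴·s⁻⁶·A⁻⁴; right is kg·m⁵·s⁻⁴·A⁻⁴ — different.

No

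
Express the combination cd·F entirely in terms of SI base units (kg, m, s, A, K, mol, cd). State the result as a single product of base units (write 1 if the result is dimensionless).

kg⁻¹·m⁻²·s⁴·A²·cd

F = C/V (capacitance = charge per voltage),
    = A·s/(kg·m²·s⁻³·A⁻¹) (substituting C and V),
    = kg⁻¹·m⁻²·s⁴·A².
Combining: cd·F = cd · (kg⁻¹·m⁻²·s⁴·A²) = kg⁻¹·m⁻²·s⁴·A²·cd.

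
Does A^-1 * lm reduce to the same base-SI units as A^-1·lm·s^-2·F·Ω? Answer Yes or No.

No

Left side:
  lm = cd.
  Combining: A⁻¹·lm = A⁻¹ · cd = A⁻¹·cd.
Right side:
  lm = cd.
  F = kg⁻¹·m⁻²·s⁴·A².
  Ω = kg·m²·s⁻³·A⁻².
  Combining: A⁻¹·lm·s⁻²·F·Ω = A⁻¹ · cd · s⁻² · (kg⁻¹·m⁻²·s⁴·A²) · (kg·m²·s⁻³·A⁻²) = s⁻¹·A⁻¹·cd.
Left is A⁻¹·cd; right is s⁻¹·A⁻¹·cd — different.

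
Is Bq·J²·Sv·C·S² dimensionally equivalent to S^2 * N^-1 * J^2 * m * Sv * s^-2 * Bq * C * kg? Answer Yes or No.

Left side:
  Bq = s⁻¹.
  J = kg·m²·s⁻².
  So J² = kg²·m⁴·s⁻⁴.
  Sv = m²·s⁻².
  C = s·A.
  S = kg⁻¹·m⁻²·s³·A².
  So S² = kg⁻²·m⁻⁴·s⁶·A⁴.
  Combining: Bq·J²·Sv·C·S² = s⁻¹ · (kg²·m⁴·s⁻⁴) · (m²·s⁻²) · (s·A) · (kg⁻²·m⁻⁴·s⁶·A⁴) = m²·A⁵.
Right side:
  S = 1/Ω (conductance is reciprocal resistance),
      = kg⁻¹·m⁻²·s³·A².
  So S² = kg⁻²·m⁻⁴·s⁶·A⁴.
  N = kg·m/s² = kg·m·s⁻² (force = mass × acceleration).
  So N⁻¹ = kg⁻¹·m⁻¹·s².
  J = N·m (work = force × distance),
      = kg·m²·s⁻².
  So J² = kg²·m⁴·s⁻⁴.
  Sv = J/kg (equivalent dose = energy per mass),
      = m²·s⁻².
  Bq = 1/s = s⁻¹ (activity is decays per second).
  C = A·s = s·A (charge = current × time).
  Combining: S²·N⁻¹·J²·m·Sv·s⁻²·Bq·C·kg = (kg⁻²·m⁻⁴·s⁶·A⁴) · (kg⁻¹·m⁻¹·s²) · (kg²·m⁴·s⁻⁴) · m · (m²·s⁻²) · s⁻² · s⁻¹ · (s·A) · kg = m²·A⁵.
Both reduce to m²·A⁵.

Yes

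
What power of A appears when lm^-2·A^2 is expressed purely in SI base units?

lm = cd.
So lm⁻² = cd⁻².
Combining: lm⁻²·A² = cd⁻² · A² = A²·cd⁻².
The exponent of A is 2.

2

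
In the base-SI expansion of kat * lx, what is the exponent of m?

kat = s⁻¹·mol.
lx = m⁻²·cd.
Combining: kat·lx = (s⁻¹·mol) · (m⁻²·cd) = m⁻²·s⁻¹·mol·cd.
The exponent of m is -2.

-2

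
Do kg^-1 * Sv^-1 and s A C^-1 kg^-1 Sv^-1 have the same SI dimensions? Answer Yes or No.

Left side:
  Sv = m²·s⁻².
  So Sv⁻¹ = m⁻²·s².
  Combining: kg⁻¹·Sv⁻¹ = kg⁻¹ · (m⁻²·s²) = kg⁻¹·m⁻²·s².
Right side:
  C = A·s = s·A (charge = current × time).
  So C⁻¹ = s⁻¹·A⁻¹.
  Sv = J/kg (equivalent dose = energy per mass),
      = m²·s⁻².
  So Sv⁻¹ = m⁻²·s².
  Combining: s·A·C⁻¹·kg⁻¹·Sv⁻¹ = s · A · (s⁻¹·A⁻¹) · kg⁻¹ · (m⁻²·s²) = kg⁻¹·m⁻²·s².
Both reduce to kg⁻¹·m⁻²·s².

Yes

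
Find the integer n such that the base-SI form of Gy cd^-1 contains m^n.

2

Gy = J/kg (absorbed dose = energy per mass),
    = m²·s⁻².
Combining: Gy·cd⁻¹ = (m²·s⁻²) · cd⁻¹ = m²·s⁻²·cd⁻¹.
The exponent of m is 2.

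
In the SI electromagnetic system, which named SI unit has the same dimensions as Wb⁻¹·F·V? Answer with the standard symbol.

S

Wb = V·s (flux: a volt is a weber per second),
    = kg·m²·s⁻²·A⁻¹.
So Wb⁻¹ = kg⁻¹·m⁻²·s²·A.
F = C/V (capacitance = charge per voltage),
    = A·s/(kg·m²·s⁻³·A⁻¹) (substituting C and V),
    = kg⁻¹·m⁻²·s⁴·A².
V = W/A (potential = power per current),
    = kg·m²·s⁻³·A⁻¹.
Combining: Wb⁻¹·F·V = (kg⁻¹·m⁻²·s²·A) · (kg⁻¹·m⁻²·s⁴·A²) · (kg·m²·s⁻³·A⁻¹) = kg⁻¹·m⁻²·s³·A².
kg⁻¹·m⁻²·s³·A² is the base-SI form of the siemens.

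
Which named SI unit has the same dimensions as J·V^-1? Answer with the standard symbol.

J = N·m (work = force × distance),
    = kg·m²·s⁻².
V = W/A (potential = power per current),
    = kg·m²·s⁻³·A⁻¹.
So V⁻¹ = kg⁻¹·m⁻²·s³·A.
Combining: J·V⁻¹ = (kg·m²·s⁻²) · (kg⁻¹·m⁻²·s³·A) = s·A.
s·A is the base-SI form of the coulomb.

C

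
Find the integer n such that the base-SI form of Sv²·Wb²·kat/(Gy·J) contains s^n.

Sv = m²·s⁻².
So Sv² = m⁴·s⁻⁴.
Wb = kg·m²·s⁻²·A⁻¹.
So Wb² = kg²·m⁴·s⁻⁴·A⁻².
kat = s⁻¹·mol.
Gy = m²·s⁻².
So Gy⁻¹ = m⁻²·s².
J = kg·m²·s⁻².
So J⁻¹ = kg⁻¹·m⁻²·s².
Combining: Sv²·Wb²·kat·Gy⁻¹·J⁻¹ = (m⁴·s⁻⁴) · (kg²·m⁴·s⁻⁴·A⁻²) · (s⁻¹·mol) · (m⁻²·s²) · (kg⁻¹·m⁻²·s²) = kg·m⁴·s⁻⁵·A⁻²·mol.
The exponent of s is -5.

-5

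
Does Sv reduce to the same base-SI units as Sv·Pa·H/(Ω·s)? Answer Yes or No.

Left side:
  Sv = J/kg (equivalent dose = energy per mass),
      = m²·s⁻².
Right side:
  Ω = V/A (resistance = voltage per current),
      = kg·m²·s⁻³·A⁻².
  So Ω⁻¹ = kg⁻¹·m⁻²·s³·A².
  Sv = J/kg (equivalent dose = energy per mass),
      = m²·s⁻².
  Pa = N/m² (pressure = force per area),
      = kg·m⁻¹·s⁻².
  H = Wb/A (inductance = flux per current),
      = kg·m²·s⁻²·A⁻².
  Combining: Ω⁻¹·s⁻¹·Sv·Pa·H = (kg⁻¹·m⁻²·s³·A²) · s⁻¹ · (m²·s⁻²) · (kg·m⁻¹·s⁻²) · (kg·m²·s⁻²·A⁻²) = kg·m·s⁻⁴.
Left is m²·s⁻²; right is kg·m·s⁻⁴ — different.

No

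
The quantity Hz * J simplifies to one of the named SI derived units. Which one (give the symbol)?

Hz = s⁻¹.
J = kg·m²·s⁻².
Combining: Hz·J = s⁻¹ · (kg·m²·s⁻²) = kg·m²·s⁻³.
kg·m²·s⁻³ is the base-SI form of the watt.

W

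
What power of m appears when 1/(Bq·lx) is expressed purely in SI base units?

Bq = s⁻¹.
So Bq⁻¹ = s.
lx = m⁻²·cd.
So lx⁻¹ = m²·cd⁻¹.
Combining: Bq⁻¹·lx⁻¹ = s · (m²·cd⁻¹) = m²·s·cd⁻¹.
The exponent of m is 2.

2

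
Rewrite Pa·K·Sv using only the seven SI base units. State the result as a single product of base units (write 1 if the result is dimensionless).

Pa = kg·m⁻¹·s⁻².
Sv = m²·s⁻².
Combining: Pa·K·Sv = (kg·m⁻¹·s⁻²) · K · (m²·s⁻²) = kg·m·s⁻⁴·K.

kg·m·s⁻⁴·K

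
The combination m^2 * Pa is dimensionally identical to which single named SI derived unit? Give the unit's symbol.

N

Pa = kg·m⁻¹·s⁻².
Combining: m²·Pa = m² · (kg·m⁻¹·s⁻²) = kg·m·s⁻².
kg·m·s⁻² is the base-SI form of the newton.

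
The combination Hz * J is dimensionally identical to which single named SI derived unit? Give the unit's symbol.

Hz = 1/s = s⁻¹ (frequency is cycles per second).
J = N·m (work = force × distance),
    = kg·m²·s⁻².
Combining: Hz·J = s⁻¹ · (kg·m²·s⁻²) = kg·m²·s⁻³.
kg·m²·s⁻³ is the base-SI form of the watt.

W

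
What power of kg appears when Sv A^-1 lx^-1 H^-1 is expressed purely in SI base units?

Sv = m²·s⁻².
lx = m⁻²·cd.
So lx⁻¹ = m²·cd⁻¹.
H = kg·m²·s⁻²·A⁻².
So H⁻¹ = kg⁻¹·m⁻²·s²·A².
Combining: Sv·A⁻¹·lx⁻¹·H⁻¹ = (m²·s⁻²) · A⁻¹ · (m²·cd⁻¹) · (kg⁻¹·m⁻²·s²·A²) = kg⁻¹·m²·A·cd⁻¹.
The exponent of kg is -1.

-1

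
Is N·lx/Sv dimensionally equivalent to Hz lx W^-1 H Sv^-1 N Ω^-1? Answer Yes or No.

Left side:
  Sv = J/kg (equivalent dose = energy per mass),
      = m²·s⁻².
  So Sv⁻¹ = m⁻²·s².
  N = kg·m/s² = kg·m·s⁻² (force = mass × acceleration).
  lx = lm/m² (illuminance = luminous flux per area),
      = m⁻²·cd.
  Combining: Sv⁻¹·N·lx = (m⁻²·s²) · (kg·m·s⁻²) · (m⁻²·cd) = kg·m⁻³·cd.
Right side:
  Hz = s⁻¹.
  lx = m⁻²·cd.
  W = kg·m²·s⁻³.
  So W⁻¹ = kg⁻¹·m⁻²·s³.
  H = kg·m²·s⁻²·A⁻².
  Sv = m²·s⁻².
  So Sv⁻¹ = m⁻²·s².
  N = kg·m·s⁻².
  Ω = kg·m²·s⁻³·A⁻².
  So Ω⁻¹ = kg⁻¹·m⁻²·s³·A².
  Combining: Hz·lx·W⁻¹·H·Sv⁻¹·N·Ω⁻¹ = s⁻¹ · (m⁻²·cd) · (kg⁻¹·m⁻²·s³) · (kg·m²·s⁻²·A⁻²) · (m⁻²·s²) · (kg·m·s⁻²) · (kg⁻¹·m⁻²·s³·A²) = m⁻⁵·s³·cd.
Left is kg·m⁻³·cd; right is m⁻⁵·s³·cd — different.

No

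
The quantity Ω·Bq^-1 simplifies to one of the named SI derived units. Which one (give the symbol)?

H

Ω = V/A (resistance = voltage per current),
    = kg·m²·s⁻³·A⁻².
Bq = 1/s = s⁻¹ (activity is decays per second).
So Bq⁻¹ = s.
Combining: Ω·Bq⁻¹ = (kg·m²·s⁻³·A⁻²) · s = kg·m²·s⁻²·A⁻².
kg·m²·s⁻²·A⁻² is the base-SI form of the henry.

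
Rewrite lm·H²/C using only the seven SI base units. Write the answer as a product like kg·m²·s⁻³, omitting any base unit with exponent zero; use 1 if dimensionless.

C = A·s = s·A (charge = current × time).
So C⁻¹ = s⁻¹·A⁻¹.
lm = cd·sr = cd (luminous flux; sr is dimensionless).
H = Wb/A (inductance = flux per current),
    = kg·m²·s⁻²·A⁻².
So H² = kg²·m⁴·s⁻⁴·A⁻⁴.
Combining: C⁻¹·lm·H² = (s⁻¹·A⁻¹) · cd · (kg²·m⁴·s⁻⁴·A⁻⁴) = kg²·m⁴·s⁻⁵·A⁻⁵·cd.

kg²·m⁴·s⁻⁵·A⁻⁵·cd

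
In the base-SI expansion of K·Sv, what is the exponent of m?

2

Sv = J/kg (equivalent dose = energy per mass),
    = m²·s⁻².
Combining: K·Sv = K · (m²·s⁻²) = m²·s⁻²·K.
The exponent of m is 2.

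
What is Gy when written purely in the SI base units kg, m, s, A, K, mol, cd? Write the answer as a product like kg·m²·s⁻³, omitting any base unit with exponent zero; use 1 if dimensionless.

m²·s⁻²

Gy = J/kg (absorbed dose = energy per mass),
    = m²·s⁻².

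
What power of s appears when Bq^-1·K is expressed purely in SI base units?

Bq = 1/s = s⁻¹ (activity is decays per second).
So Bq⁻¹ = s.
Combining: Bq⁻¹·K = s · K = s·K.
The exponent of s is 1.

1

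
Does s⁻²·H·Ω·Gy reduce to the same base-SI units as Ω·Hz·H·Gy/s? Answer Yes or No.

Left side:
  H = Wb/A (inductance = flux per current),
      = kg·m²·s⁻²·A⁻².
  Ω = V/A (resistance = voltage per current),
      = kg·m²·s⁻³·A⁻².
  Gy = J/kg (absorbed dose = energy per mass),
      = m²·s⁻².
  Combining: s⁻²·H·Ω·Gy = s⁻² · (kg·m²·s⁻²·A⁻²) · (kg·m²·s⁻³·A⁻²) · (m²·s⁻²) = kg²·m⁶·s⁻⁹·A⁻⁴.
Right side:
  Ω = kg·m²·s⁻³·A⁻².
  Hz = s⁻¹.
  H = kg·m²·s⁻²·A⁻².
  Gy = m²·s⁻².
  Combining: Ω·Hz·s⁻¹·H·Gy = (kg·m²·s⁻³·A⁻²) · s⁻¹ · s⁻¹ · (kg·m²·s⁻²·A⁻²) · (m²·s⁻²) = kg²·m⁶·s⁻⁹·A⁻⁴.
Both reduce to kg²·m⁶·s⁻⁹·A⁻⁴.

Yes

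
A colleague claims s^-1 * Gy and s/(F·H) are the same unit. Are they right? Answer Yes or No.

Left side:
  Gy = J/kg (absorbed dose = energy per mass),
      = m²·s⁻².
  Combining: s⁻¹·Gy = s⁻¹ · (m²·s⁻²) = m²·s⁻³.
Right side:
  F = C/V (capacitance = charge per voltage),
      = A·s/(kg·m²·s⁻³·A⁻¹) (substituting C and V),
      = kg⁻¹·m⁻²·s⁴·A².
  So F⁻¹ = kg·m²·s⁻⁴·A⁻².
  H = Wb/A (inductance = flux per current),
      = kg·m²·s⁻²·A⁻².
  So H⁻¹ = kg⁻¹·m⁻²·s²·A².
  Combining: F⁻¹·H⁻¹·s = (kg·m²·s⁻⁴·A⁻²) · (kg⁻¹·m⁻²·s²·A²) · s = s⁻¹.
Left is m²·s⁻³; right is s⁻¹ — different.

No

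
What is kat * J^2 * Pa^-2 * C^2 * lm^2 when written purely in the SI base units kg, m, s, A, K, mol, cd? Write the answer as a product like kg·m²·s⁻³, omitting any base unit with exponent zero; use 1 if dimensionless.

kat = s⁻¹·mol.
J = kg·m²·s⁻².
So J² = kg²·m⁴·s⁻⁴.
Pa = kg·m⁻¹·s⁻².
So Pa⁻² = kg⁻²·m²·s⁴.
C = s·A.
So C² = s²·A².
lm = cd.
So lm² = cd².
Combining: kat·J²·Pa⁻²·C²·lm² = (s⁻¹·mol) · (kg²·m⁴·s⁻⁴) · (kg⁻²·m²·s⁴) · (s²·A²) · cd² = m⁶·s·A²·mol·cd².

m⁶·s·A²·mol·cd²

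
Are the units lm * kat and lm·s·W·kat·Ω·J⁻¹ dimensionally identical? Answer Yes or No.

No

Left side:
  lm = cd.
  kat = s⁻¹·mol.
  Combining: lm·kat = cd · (s⁻¹·mol) = s⁻¹·mol·cd.
Right side:
  lm = cd.
  W = kg·m²·s⁻³.
  kat = s⁻¹·mol.
  Ω = kg·m²·s⁻³·A⁻².
  J = kg·m²·s⁻².
  So J⁻¹ = kg⁻¹·m⁻²·s².
  Combining: lm·s·W·kat·Ω·J⁻¹ = cd · s · (kg·m²·s⁻³) · (s⁻¹·mol) · (kg·m²·s⁻³·A⁻²) · (kg⁻¹·m⁻²·s²) = kg·m²·s⁻⁴·A⁻²·mol·cd.
Left is s⁻¹·mol·cd; right is kg·m²·s⁻⁴·A⁻²·mol·cd — different.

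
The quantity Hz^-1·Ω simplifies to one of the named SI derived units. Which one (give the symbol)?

Hz = s⁻¹.
So Hz⁻¹ = s.
Ω = kg·m²·s⁻³·A⁻².
Combining: Hz⁻¹·Ω = s · (kg·m²·s⁻³·A⁻²) = kg·m²·s⁻²·A⁻².
kg·m²·s⁻²·A⁻² is the base-SI form of the henry.

H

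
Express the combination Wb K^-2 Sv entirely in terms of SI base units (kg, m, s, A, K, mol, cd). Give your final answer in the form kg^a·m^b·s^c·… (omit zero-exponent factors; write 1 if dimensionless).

kg·m⁴·s⁻⁴·A⁻¹·K⁻²

Wb = V·s (flux: a volt is a weber per second),
    = kg·m²·s⁻²·A⁻¹.
Sv = J/kg (equivalent dose = energy per mass),
    = m²·s⁻².
Combining: Wb·K⁻²·Sv = (kg·m²·s⁻²·A⁻¹) · K⁻² · (m²·s⁻²) = kg·m⁴·s⁻⁴·A⁻¹·K⁻².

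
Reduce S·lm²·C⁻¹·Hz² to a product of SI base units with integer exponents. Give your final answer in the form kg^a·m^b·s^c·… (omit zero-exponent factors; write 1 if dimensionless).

S = 1/Ω (conductance is reciprocal resistance),
    = kg⁻¹·m⁻²·s³·A².
lm = cd·sr = cd (luminous flux; sr is dimensionless).
So lm² = cd².
C = A·s = s·A (charge = current × time).
So C⁻¹ = s⁻¹·A⁻¹.
Hz = 1/s = s⁻¹ (frequency is cycles per second).
So Hz² = s⁻².
Combining: S·lm²·C⁻¹·Hz² = (kg⁻¹·m⁻²·s³·A²) · cd² · (s⁻¹·A⁻¹) · s⁻² = kg⁻¹·m⁻²·A·cd².

kg⁻¹·m⁻²·A·cd²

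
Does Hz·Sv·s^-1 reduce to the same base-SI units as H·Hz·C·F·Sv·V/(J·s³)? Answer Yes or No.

Yes

Left side:
  Hz = 1/s = s⁻¹ (frequency is cycles per second).
  Sv = J/kg (equivalent dose = energy per mass),
      = m²·s⁻².
  Combining: Hz·Sv·s⁻¹ = s⁻¹ · (m²·s⁻²) · s⁻¹ = m²·s⁻⁴.
Right side:
  H = kg·m²·s⁻²·A⁻².
  Hz = s⁻¹.
  J = kg·m²·s⁻².
  So J⁻¹ = kg⁻¹·m⁻²·s².
  C = s·A.
  F = kg⁻¹·m⁻²·s⁴·A².
  Sv = m²·s⁻².
  V = kg·m²·s⁻³·A⁻¹.
  Combining: H·Hz·J⁻¹·C·F·s⁻³·Sv·V = (kg·m²·s⁻²·A⁻²) · s⁻¹ · (kg⁻¹·m⁻²·s²) · (s·A) · (kg⁻¹·m⁻²·s⁴·A²) · s⁻³ · (m²·s⁻²) · (kg·m²·s⁻³·A⁻¹) = m²·s⁻⁴.
Both reduce to m²·s⁻⁴.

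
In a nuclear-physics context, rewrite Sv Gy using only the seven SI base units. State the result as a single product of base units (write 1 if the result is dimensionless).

m⁴·s⁻⁴

Sv = J/kg (equivalent dose = energy per mass),
    = m²·s⁻².
Gy = J/kg (absorbed dose = energy per mass),
    = m²·s⁻².
Combining: Sv·Gy = (m²·s⁻²) · (m²·s⁻²) = m⁴·s⁻⁴.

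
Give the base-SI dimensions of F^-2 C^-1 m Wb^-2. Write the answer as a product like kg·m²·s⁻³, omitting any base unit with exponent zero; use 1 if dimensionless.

m·s⁻⁵·A⁻³

F = C/V (capacitance = charge per voltage),
    = A·s/(kg·m²·s⁻³·A⁻¹) (substituting C and V),
    = kg⁻¹·m⁻²·s⁴·A².
So F⁻² = kg²·m⁴·s⁻⁸·A⁻⁴.
C = A·s = s·A (charge = current × time).
So C⁻¹ = s⁻¹·A⁻¹.
Wb = V·s (flux: a volt is a weber per second),
    = kg·m²·s⁻²·A⁻¹.
So Wb⁻² = kg⁻²·m⁻⁴·s⁴·A².
Combining: F⁻²·C⁻¹·m·Wb⁻² = (kg²·m⁴·s⁻⁸·A⁻⁴) · (s⁻¹·A⁻¹) · m · (kg⁻²·m⁻⁴·s⁴·A²) = m·s⁻⁵·A⁻³.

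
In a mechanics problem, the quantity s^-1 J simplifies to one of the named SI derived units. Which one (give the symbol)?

W

J = N·m (work = force × distance),
    = kg·m²·s⁻².
Combining: s⁻¹·J = s⁻¹ · (kg·m²·s⁻²) = kg·m²·s⁻³.
kg·m²·s⁻³ is the base-SI form of the watt.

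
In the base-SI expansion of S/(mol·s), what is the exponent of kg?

S = 1/Ω (conductance is reciprocal resistance),
    = kg⁻¹·m⁻²·s³·A².
Combining: S·mol⁻¹·s⁻¹ = (kg⁻¹·m⁻²·s³·A²) · mol⁻¹ · s⁻¹ = kg⁻¹·m⁻²·s²·A²·mol⁻¹.
The exponent of kg is -1.

-1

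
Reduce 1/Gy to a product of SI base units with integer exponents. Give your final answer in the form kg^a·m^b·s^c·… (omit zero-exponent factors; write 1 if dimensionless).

m⁻²·s²

Gy = J/kg (absorbed dose = energy per mass),
    = m²·s⁻².
So Gy⁻¹ = m⁻²·s².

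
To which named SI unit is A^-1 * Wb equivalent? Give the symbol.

H

Wb = kg·m²·s⁻²·A⁻¹.
Combining: A⁻¹·Wb = A⁻¹ · (kg·m²·s⁻²·A⁻¹) = kg·m²·s⁻²·A⁻².
kg·m²·s⁻²·A⁻² is the base-SI form of the henry.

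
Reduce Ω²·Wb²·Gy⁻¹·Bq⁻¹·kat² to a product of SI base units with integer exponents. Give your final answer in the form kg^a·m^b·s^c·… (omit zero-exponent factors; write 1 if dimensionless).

Ω = V/A (resistance = voltage per current),
    = kg·m²·s⁻³·A⁻².
So Ω² = kg²·m⁴·s⁻⁶·A⁻⁴.
Wb = V·s (flux: a volt is a weber per second),
    = kg·m²·s⁻²·A⁻¹.
So Wb² = kg²·m⁴·s⁻⁴·A⁻².
Gy = J/kg (absorbed dose = energy per mass),
    = m²·s⁻².
So Gy⁻¹ = m⁻²·s².
Bq = 1/s = s⁻¹ (activity is decays per second).
So Bq⁻¹ = s.
kat = mol/s = s⁻¹·mol (catalytic activity).
So kat² = s⁻²·mol².
Combining: Ω²·Wb²·Gy⁻¹·Bq⁻¹·kat² = (kg²·m⁴·s⁻⁶·A⁻⁴) · (kg²·m⁴·s⁻⁴·A⁻²) · (m⁻²·s²) · s · (s⁻²·mol²) = kg⁴·m⁶·s⁻⁹·A⁻⁶·mol².

kg⁴·m⁶·s⁻⁹·A⁻⁶·mol²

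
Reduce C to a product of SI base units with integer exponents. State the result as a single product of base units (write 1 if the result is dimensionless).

s·A

C = s·A.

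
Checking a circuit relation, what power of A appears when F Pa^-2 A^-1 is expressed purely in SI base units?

F = C/V (capacitance = charge per voltage),
    = A·s/(kg·m²·s⁻³·A⁻¹) (substituting C and V),
    = kg⁻¹·m⁻²·s⁴·A².
Pa = N/m² (pressure = force per area),
    = kg·m⁻¹·s⁻².
So Pa⁻² = kg⁻²·m²·s⁴.
Combining: F·Pa⁻²·A⁻¹ = (kg⁻¹·m⁻²·s⁴·A²) · (kg⁻²·m²·s⁴) · A⁻¹ = kg⁻³·s⁸·A.
The exponent of A is 1.

1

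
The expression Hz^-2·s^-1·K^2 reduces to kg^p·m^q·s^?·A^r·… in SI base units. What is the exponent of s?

1

Hz = s⁻¹.
So Hz⁻² = s².
Combining: Hz⁻²·s⁻¹·K² = s² · s⁻¹ · K² = s·K².
The exponent of s is 1.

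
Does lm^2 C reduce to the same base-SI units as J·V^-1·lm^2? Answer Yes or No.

Yes

Left side:
  lm = cd.
  So lm² = cd².
  C = s·A.
  Combining: lm²·C = cd² · (s·A) = s·A·cd².
Right side:
  J = N·m (work = force × distance),
      = kg·m²·s⁻².
  V = W/A (potential = power per current),
      = kg·m²·s⁻³·A⁻¹.
  So V⁻¹ = kg⁻¹·m⁻²·s³·A.
  lm = cd·sr = cd (luminous flux; sr is dimensionless).
  So lm² = cd².
  Combining: J·V⁻¹·lm² = (kg·m²·s⁻²) · (kg⁻¹·m⁻²·s³·A) · cd² = s·A·cd².
Both reduce to s·A·cd².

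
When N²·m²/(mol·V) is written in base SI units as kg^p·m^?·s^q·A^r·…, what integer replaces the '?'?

N = kg·m/s² = kg·m·s⁻² (force = mass × acceleration).
So N² = kg²·m²·s⁻⁴.
V = W/A (potential = power per current),
    = kg·m²·s⁻³·A⁻¹.
So V⁻¹ = kg⁻¹·m⁻²·s³·A.
Combining: mol⁻¹·N²·m²·V⁻¹ = mol⁻¹ · (kg²·m²·s⁻⁴) · m² · (kg⁻¹·m⁻²·s³·A) = kg·m²·s⁻¹·A·mol⁻¹.
The exponent of m is 2.

2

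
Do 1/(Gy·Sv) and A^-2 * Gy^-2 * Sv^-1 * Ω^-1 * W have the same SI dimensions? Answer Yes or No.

Left side:
  Gy = J/kg (absorbed dose = energy per mass),
      = m²·s⁻².
  So Gy⁻¹ = m⁻²·s².
  Sv = J/kg (equivalent dose = energy per mass),
      = m²·s⁻².
  So Sv⁻¹ = m⁻²·s².
  Combining: Gy⁻¹·Sv⁻¹ = (m⁻²·s²) · (m⁻²·s²) = m⁻⁴·s⁴.
Right side:
  Gy = J/kg (absorbed dose = energy per mass),
      = m²·s⁻².
  So Gy⁻² = m⁻⁴·s⁴.
  Sv = J/kg (equivalent dose = energy per mass),
      = m²·s⁻².
  So Sv⁻¹ = m⁻²·s².
  Ω = V/A (resistance = voltage per current),
      = kg·m²·s⁻³·A⁻².
  So Ω⁻¹ = kg⁻¹·m⁻²·s³·A².
  W = J/s (power = energy per time),
      = kg·m²·s⁻³.
  Combining: A⁻²·Gy⁻²·Sv⁻¹·Ω⁻¹·W = A⁻² · (m⁻⁴·s⁴) · (m⁻²·s²) · (kg⁻¹·m⁻²·s³·A²) · (kg·m²·s⁻³) = m⁻⁶·s⁶.
Left is m⁻⁴·s⁴; right is m⁻⁶·s⁶ — different.

No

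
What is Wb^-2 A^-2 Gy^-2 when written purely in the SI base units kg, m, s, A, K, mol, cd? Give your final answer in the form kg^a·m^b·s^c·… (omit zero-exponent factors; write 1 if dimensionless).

Wb = kg·m²·s⁻²·A⁻¹.
So Wb⁻² = kg⁻²·m⁻⁴·s⁴·A².
Gy = m²·s⁻².
So Gy⁻² = m⁻⁴·s⁴.
Combining: Wb⁻²·A⁻²·Gy⁻² = (kg⁻²·m⁻⁴·s⁴·A²) · A⁻² · (m⁻⁴·s⁴) = kg⁻²·m⁻⁸·s⁸.

kg⁻²·m⁻⁸·s⁸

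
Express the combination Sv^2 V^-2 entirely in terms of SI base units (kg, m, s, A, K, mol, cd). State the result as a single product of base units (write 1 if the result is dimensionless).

kg⁻²·s²·A²

Sv = J/kg (equivalent dose = energy per mass),
    = m²·s⁻².
So Sv² = m⁴·s⁻⁴.
V = W/A (potential = power per current),
    = kg·m²·s⁻³·A⁻¹.
So V⁻² = kg⁻²·m⁻⁴·s⁶·A².
Combining: Sv²·V⁻² = (m⁴·s⁻⁴) · (kg⁻²·m⁻⁴·s⁶·A²) = kg⁻²·s²·A².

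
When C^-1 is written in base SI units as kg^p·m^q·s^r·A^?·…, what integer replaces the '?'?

-1

C = s·A.
So C⁻¹ = s⁻¹·A⁻¹.
The exponent of A is -1.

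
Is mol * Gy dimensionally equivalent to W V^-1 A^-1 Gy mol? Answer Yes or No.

Yes

Left side:
  Gy = J/kg (absorbed dose = energy per mass),
      = m²·s⁻².
  Combining: mol·Gy = mol · (m²·s⁻²) = m²·s⁻²·mol.
Right side:
  W = J/s (power = energy per time),
      = kg·m²·s⁻³.
  V = W/A (potential = power per current),
      = kg·m²·s⁻³·A⁻¹.
  So V⁻¹ = kg⁻¹·m⁻²·s³·A.
  Gy = J/kg (absorbed dose = energy per mass),
      = m²·s⁻².
  Combining: W·V⁻¹·A⁻¹·Gy·mol = (kg·m²·s⁻³) · (kg⁻¹·m⁻²·s³·A) · A⁻¹ · (m²·s⁻²) · mol = m²·s⁻²·mol.
Both reduce to m²·s⁻²·mol.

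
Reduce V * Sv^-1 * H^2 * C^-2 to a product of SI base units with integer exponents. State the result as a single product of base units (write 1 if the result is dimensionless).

kg³·m⁴·s⁻⁷·A⁻⁷

V = kg·m²·s⁻³·A⁻¹.
Sv = m²·s⁻².
So Sv⁻¹ = m⁻²·s².
H = kg·m²·s⁻²·A⁻².
So H² = kg²·m⁴·s⁻⁴·A⁻⁴.
C = s·A.
So C⁻² = s⁻²·A⁻².
Combining: V·Sv⁻¹·H²·C⁻² = (kg·m²·s⁻³·A⁻¹) · (m⁻²·s²) · (kg²·m⁴·s⁻⁴·A⁻⁴) · (s⁻²·A⁻²) = kg³·m⁴·s⁻⁷·A⁻⁷.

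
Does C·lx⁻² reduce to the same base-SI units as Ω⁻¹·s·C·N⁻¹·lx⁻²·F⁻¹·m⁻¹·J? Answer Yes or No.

Left side:
  C = A·s = s·A (charge = current × time).
  lx = lm/m² (illuminance = luminous flux per area),
      = m⁻²·cd.
  So lx⁻² = m⁴·cd⁻².
  Combining: C·lx⁻² = (s·A) · (m⁴·cd⁻²) = m⁴·s·A·cd⁻².
Right side:
  Ω = kg·m²·s⁻³·A⁻².
  So Ω⁻¹ = kg⁻¹·m⁻²·s³·A².
  C = s·A.
  N = kg·m·s⁻².
  So N⁻¹ = kg⁻¹·m⁻¹·s².
  lx = m⁻²·cd.
  So lx⁻² = m⁴·cd⁻².
  F = kg⁻¹·m⁻²·s⁴·A².
  So F⁻¹ = kg·m²·s⁻⁴·A⁻².
  J = kg·m²·s⁻².
  Combining: Ω⁻¹·s·C·N⁻¹·lx⁻²·F⁻¹·m⁻¹·J = (kg⁻¹·m⁻²·s³·A²) · s · (s·A) · (kg⁻¹·m⁻¹·s²) · (m⁴·cd⁻²) · (kg·m²·s⁻⁴·A⁻²) · m⁻¹ · (kg·m²·s⁻²) = m⁴·s·A·cd⁻².
Both reduce to m⁴·s·A·cd⁻².

Yes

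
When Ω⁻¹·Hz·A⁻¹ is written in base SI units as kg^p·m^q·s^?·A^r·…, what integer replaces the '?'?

2

Ω = V/A (resistance = voltage per current),
    = kg·m²·s⁻³·A⁻².
So Ω⁻¹ = kg⁻¹·m⁻²·s³·A².
Hz = 1/s = s⁻¹ (frequency is cycles per second).
Combining: Ω⁻¹·Hz·A⁻¹ = (kg⁻¹·m⁻²·s³·A²) · s⁻¹ · A⁻¹ = kg⁻¹·m⁻²·s²·A.
The exponent of s is 2.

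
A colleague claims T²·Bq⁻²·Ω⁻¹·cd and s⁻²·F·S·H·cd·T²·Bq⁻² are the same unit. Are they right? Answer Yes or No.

Yes

Left side:
  T = kg·s⁻²·A⁻¹.
  So T² = kg²·s⁻⁴·A⁻².
  Bq = s⁻¹.
  So Bq⁻² = s².
  Ω = kg·m²·s⁻³·A⁻².
  So Ω⁻¹ = kg⁻¹·m⁻²·s³·A².
  Combining: T²·Bq⁻²·Ω⁻¹·cd = (kg²·s⁻⁴·A⁻²) · s² · (kg⁻¹·m⁻²·s³·A²) · cd = kg·m⁻²·s·cd.
Right side:
  F = C/V (capacitance = charge per voltage),
      = A·s/(kg·m²·s⁻³·A⁻¹) (substituting C and V),
      = kg⁻¹·m⁻²·s⁴·A².
  S = 1/Ω (conductance is reciprocal resistance),
      = kg⁻¹·m⁻²·s³·A².
  H = Wb/A (inductance = flux per current),
      = kg·m²·s⁻²·A⁻².
  T = Wb/m² (flux density = flux per area),
      = kg·s⁻²·A⁻¹.
  So T² = kg²·s⁻⁴·A⁻².
  Bq = 1/s = s⁻¹ (activity is decays per second).
  So Bq⁻² = s².
  Combining: s⁻²·F·S·H·cd·T²·Bq⁻² = s⁻² · (kg⁻¹·m⁻²·s⁴·A²) · (kg⁻¹·m⁻²·s³·A²) · (kg·m²·s⁻²·A⁻²) · cd · (kg²·s⁻⁴·A⁻²) · s² = kg·m⁻²·s·cd.
Both reduce to kg·m⁻²·s·cd.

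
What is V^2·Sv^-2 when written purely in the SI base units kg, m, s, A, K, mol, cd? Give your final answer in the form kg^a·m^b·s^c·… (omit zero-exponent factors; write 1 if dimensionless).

kg²·s⁻²·A⁻²

V = kg·m²·s⁻³·A⁻¹.
So V² = kg²·m⁴·s⁻⁶·A⁻².
Sv = m²·s⁻².
So Sv⁻² = m⁻⁴·s⁴.
Combining: V²·Sv⁻² = (kg²·m⁴·s⁻⁶·A⁻²) · (m⁻⁴·s⁴) = kg²·s⁻²·A⁻².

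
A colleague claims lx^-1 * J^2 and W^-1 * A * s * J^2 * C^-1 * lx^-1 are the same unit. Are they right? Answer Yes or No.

No

Left side:
  lx = lm/m² (illuminance = luminous flux per area),
      = m⁻²·cd.
  So lx⁻¹ = m²·cd⁻¹.
  J = N·m (work = force × distance),
      = kg·m²·s⁻².
  So J² = kg²·m⁴·s⁻⁴.
  Combining: lx⁻¹·J² = (m²·cd⁻¹) · (kg²·m⁴·s⁻⁴) = kg²·m⁶·s⁻⁴·cd⁻¹.
Right side:
  W = kg·m²·s⁻³.
  So W⁻¹ = kg⁻¹·m⁻²·s³.
  J = kg·m²·s⁻².
  So J² = kg²·m⁴·s⁻⁴.
  C = s·A.
  So C⁻¹ = s⁻¹·A⁻¹.
  lx = m⁻²·cd.
  So lx⁻¹ = m²·cd⁻¹.
  Combining: W⁻¹·A·s·J²·C⁻¹·lx⁻¹ = (kg⁻¹·m⁻²·s³) · A · s · (kg²·m⁴·s⁻⁴) · (s⁻¹·A⁻¹) · (m²·cd⁻¹) = kg·m⁴·s⁻¹·cd⁻¹.
Left is kg²·m⁶·s⁻⁴·cd⁻¹; right is kg·m⁴·s⁻¹·cd⁻¹ — different.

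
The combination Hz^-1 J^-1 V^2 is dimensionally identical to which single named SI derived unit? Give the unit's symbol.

Hz = 1/s = s⁻¹ (frequency is cycles per second).
So Hz⁻¹ = s.
J = N·m (work = force × distance),
    = kg·m²·s⁻².
So J⁻¹ = kg⁻¹·m⁻²·s².
V = W/A (potential = power per current),
    = kg·m²·s⁻³·A⁻¹.
So V² = kg²·m⁴·s⁻⁶·A⁻².
Combining: Hz⁻¹·J⁻¹·V² = s · (kg⁻¹·m⁻²·s²) · (kg²·m⁴·s⁻⁶·A⁻²) = kg·m²·s⁻³·A⁻².
kg·m²·s⁻³·A⁻² is the base-SI form of the ohm.

Ω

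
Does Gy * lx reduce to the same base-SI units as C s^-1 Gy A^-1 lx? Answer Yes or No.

Left side:
  Gy = J/kg (absorbed dose = energy per mass),
      = m²·s⁻².
  lx = lm/m² (illuminance = luminous flux per area),
      = m⁻²·cd.
  Combining: Gy·lx = (m²·s⁻²) · (m⁻²·cd) = s⁻²·cd.
Right side:
  C = s·A.
  Gy = m²·s⁻².
  lx = m⁻²·cd.
  Combining: C·s⁻¹·Gy·A⁻¹·lx = (s·A) · s⁻¹ · (m²·s⁻²) · A⁻¹ · (m⁻²·cd) = s⁻²·cd.
Both reduce to s⁻²·cd.

Yes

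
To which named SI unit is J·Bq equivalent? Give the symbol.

J = kg·m²·s⁻².
Bq = s⁻¹.
Combining: J·Bq = (kg·m²·s⁻²) · s⁻¹ = kg·m²·s⁻³.
kg·m²·s⁻³ is the base-SI form of the watt.

W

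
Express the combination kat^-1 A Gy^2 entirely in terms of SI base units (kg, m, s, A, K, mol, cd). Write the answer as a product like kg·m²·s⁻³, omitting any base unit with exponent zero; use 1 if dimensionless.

m⁴·s⁻³·A·mol⁻¹

kat = mol/s = s⁻¹·mol (catalytic activity).
So kat⁻¹ = s·mol⁻¹.
Gy = J/kg (absorbed dose = energy per mass),
    = m²·s⁻².
So Gy² = m⁴·s⁻⁴.
Combining: kat⁻¹·A·Gy² = (s·mol⁻¹) · A · (m⁴·s⁻⁴) = m⁴·s⁻³·A·mol⁻¹.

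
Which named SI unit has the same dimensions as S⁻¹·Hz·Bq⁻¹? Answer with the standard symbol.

Ω

S = kg⁻¹·m⁻²·s³·A².
So S⁻¹ = kg·m²·s⁻³·A⁻².
Hz = s⁻¹.
Bq = s⁻¹.
So Bq⁻¹ = s.
Combining: S⁻¹·Hz·Bq⁻¹ = (kg·m²·s⁻³·A⁻²) · s⁻¹ · s = kg·m²·s⁻³·A⁻².
kg·m²·s⁻³·A⁻² is the base-SI form of the ohm.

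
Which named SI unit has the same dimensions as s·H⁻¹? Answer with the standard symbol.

S

H = kg·m²·s⁻²·A⁻².
So H⁻¹ = kg⁻¹·m⁻²·s²·A².
Combining: s·H⁻¹ = s · (kg⁻¹·m⁻²·s²·A²) = kg⁻¹·m⁻²·s³·A².
kg⁻¹·m⁻²·s³·A² is the base-SI form of the siemens.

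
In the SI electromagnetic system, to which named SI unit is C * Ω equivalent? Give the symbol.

Wb

C = s·A.
Ω = kg·m²·s⁻³·A⁻².
Combining: C·Ω = (s·A) · (kg·m²·s⁻³·A⁻²) = kg·m²·s⁻²·A⁻¹.
kg·m²·s⁻²·A⁻¹ is the base-SI form of the weber.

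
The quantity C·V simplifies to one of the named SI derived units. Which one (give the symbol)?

C = s·A.
V = kg·m²·s⁻³·A⁻¹.
Combining: C·V = (s·A) · (kg·m²·s⁻³·A⁻¹) = kg·m²·s⁻².
kg·m²·s⁻² is the base-SI form of the joule.

J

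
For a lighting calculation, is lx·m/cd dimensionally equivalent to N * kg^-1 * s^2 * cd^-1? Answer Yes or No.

No

Left side:
  lx = m⁻²·cd.
  Combining: lx·m·cd⁻¹ = (m⁻²·cd) · m · cd⁻¹ = m⁻¹.
Right side:
  N = kg·m/s² = kg·m·s⁻² (force = mass × acceleration).
  Combining: N·kg⁻¹·s²·cd⁻¹ = (kg·m·s⁻²) · kg⁻¹ · s² · cd⁻¹ = m·cd⁻¹.
Left is m⁻¹; right is m·cd⁻¹ — different.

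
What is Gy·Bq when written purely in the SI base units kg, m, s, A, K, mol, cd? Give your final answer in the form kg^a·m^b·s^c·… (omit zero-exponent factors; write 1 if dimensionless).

m²·s⁻³

Gy = J/kg (absorbed dose = energy per mass),
    = m²·s⁻².
Bq = 1/s = s⁻¹ (activity is decays per second).
Combining: Gy·Bq = (m²·s⁻²) · s⁻¹ = m²·s⁻³.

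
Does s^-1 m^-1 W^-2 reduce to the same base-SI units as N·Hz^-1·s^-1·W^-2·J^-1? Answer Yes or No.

Left side:
  W = kg·m²·s⁻³.
  So W⁻² = kg⁻²·m⁻⁴·s⁶.
  Combining: s⁻¹·m⁻¹·W⁻² = s⁻¹ · m⁻¹ · (kg⁻²·m⁻⁴·s⁶) = kg⁻²·m⁻⁵·s⁵.
Right side:
  N = kg·m/s² = kg·m·s⁻² (force = mass × acceleration).
  Hz = 1/s = s⁻¹ (frequency is cycles per second).
  So Hz⁻¹ = s.
  W = J/s (power = energy per time),
      = kg·m²·s⁻³.
  So W⁻² = kg⁻²·m⁻⁴·s⁶.
  J = N·m (work = force × distance),
      = kg·m²·s⁻².
  So J⁻¹ = kg⁻¹·m⁻²·s².
  Combining: N·Hz⁻¹·s⁻¹·W⁻²·J⁻¹ = (kg·m·s⁻²) · s · s⁻¹ · (kg⁻²·m⁻⁴·s⁶) · (kg⁻¹·m⁻²·s²) = kg⁻²·m⁻⁵·s⁶.
Left is kg⁻²·m⁻⁵·s⁵; right is kg⁻²·m⁻⁵·s⁶ — different.

No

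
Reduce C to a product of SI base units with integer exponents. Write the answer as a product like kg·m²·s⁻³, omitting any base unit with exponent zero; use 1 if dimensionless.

s·A

C = s·A.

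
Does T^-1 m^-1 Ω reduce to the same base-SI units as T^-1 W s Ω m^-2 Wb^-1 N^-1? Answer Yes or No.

No

Left side:
  T = Wb/m² (flux density = flux per area),
      = kg·s⁻²·A⁻¹.
  So T⁻¹ = kg⁻¹·s²·A.
  Ω = V/A (resistance = voltage per current),
      = kg·m²·s⁻³·A⁻².
  Combining: T⁻¹·m⁻¹·Ω = (kg⁻¹·s²·A) · m⁻¹ · (kg·m²·s⁻³·A⁻²) = m·s⁻¹·A⁻¹.
Right side:
  T = Wb/m² (flux density = flux per area),
      = kg·s⁻²·A⁻¹.
  So T⁻¹ = kg⁻¹·s²·A.
  W = J/s (power = energy per time),
      = kg·m²·s⁻³.
  Ω = V/A (resistance = voltage per current),
      = kg·m²·s⁻³·A⁻².
  Wb = V·s (flux: a volt is a weber per second),
      = kg·m²·s⁻²·A⁻¹.
  So Wb⁻¹ = kg⁻¹·m⁻²·s²·A.
  N = kg·m/s² = kg·m·s⁻² (force = mass × acceleration).
  So N⁻¹ = kg⁻¹·m⁻¹·s².
  Combining: T⁻¹·W·s·Ω·m⁻²·Wb⁻¹·N⁻¹ = (kg⁻¹·s²·A) · (kg·m²·s⁻³) · s · (kg·m²·s⁻³·A⁻²) · m⁻² · (kg⁻¹·m⁻²·s²·A) · (kg⁻¹·m⁻¹·s²) = kg⁻¹·m⁻¹·s.
Left is m·s⁻¹·A⁻¹; right is kg⁻¹·m⁻¹·s — different.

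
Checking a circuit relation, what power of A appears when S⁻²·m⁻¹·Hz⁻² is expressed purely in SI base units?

S = kg⁻¹·m⁻²·s³·A².
So S⁻² = kg²·m⁴·s⁻⁶·A⁻⁴.
Hz = s⁻¹.
So Hz⁻² = s².
Combining: S⁻²·m⁻¹·Hz⁻² = (kg²·m⁴·s⁻⁶·A⁻⁴) · m⁻¹ · s² = kg²·m³·s⁻⁴·A⁻⁴.
The exponent of A is -4.

-4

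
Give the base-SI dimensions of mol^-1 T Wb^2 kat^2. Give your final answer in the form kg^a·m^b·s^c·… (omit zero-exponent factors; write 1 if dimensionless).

T = Wb/m² (flux density = flux per area),
    = kg·s⁻²·A⁻¹.
Wb = V·s (flux: a volt is a weber per second),
    = kg·m²·s⁻²·A⁻¹.
So Wb² = kg²·m⁴·s⁻⁴·A⁻².
kat = mol/s = s⁻¹·mol (catalytic activity).
So kat² = s⁻²·mol².
Combining: mol⁻¹·T·Wb²·kat² = mol⁻¹ · (kg·s⁻²·A⁻¹) · (kg²·m⁴·s⁻⁴·A⁻²) · (s⁻²·mol²) = kg³·m⁴·s⁻⁸·A⁻³·mol.

kg³·m⁴·s⁻⁸·A⁻³·mol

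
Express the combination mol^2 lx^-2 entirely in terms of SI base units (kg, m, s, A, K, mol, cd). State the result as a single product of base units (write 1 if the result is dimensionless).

m⁴·mol²·cd⁻²

lx = lm/m² (illuminance = luminous flux per area),
    = m⁻²·cd.
So lx⁻² = m⁴·cd⁻².
Combining: mol²·lx⁻² = mol² · (m⁴·cd⁻²) = m⁴·mol²·cd⁻².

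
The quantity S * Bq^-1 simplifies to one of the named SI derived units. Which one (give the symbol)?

S = kg⁻¹·m⁻²·s³·A².
Bq = s⁻¹.
So Bq⁻¹ = s.
Combining: S·Bq⁻¹ = (kg⁻¹·m⁻²·s³·A²) · s = kg⁻¹·m⁻²·s⁴·A².
kg⁻¹·m⁻²·s⁴·A² is the base-SI form of the farad.

F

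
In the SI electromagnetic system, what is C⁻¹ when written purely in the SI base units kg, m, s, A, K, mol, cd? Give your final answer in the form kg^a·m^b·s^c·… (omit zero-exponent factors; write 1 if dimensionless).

s⁻¹·A⁻¹

C = A·s = s·A (charge = current × time).
So C⁻¹ = s⁻¹·A⁻¹.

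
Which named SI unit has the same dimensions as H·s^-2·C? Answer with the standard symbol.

H = Wb/A (inductance = flux per current),
    = kg·m²·s⁻²·A⁻².
C = A·s = s·A (charge = current × time).
Combining: H·s⁻²·C = (kg·m²·s⁻²·A⁻²) · s⁻² · (s·A) = kg·m²·s⁻³·A⁻¹.
kg·m²·s⁻³·A⁻¹ is the base-SI form of the volt.

V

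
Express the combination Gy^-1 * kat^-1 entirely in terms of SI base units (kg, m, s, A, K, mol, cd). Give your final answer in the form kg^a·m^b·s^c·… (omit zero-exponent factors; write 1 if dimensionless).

Gy = m²·s⁻².
So Gy⁻¹ = m⁻²·s².
kat = s⁻¹·mol.
So kat⁻¹ = s·mol⁻¹.
Combining: Gy⁻¹·kat⁻¹ = (m⁻²·s²) · (s·mol⁻¹) = m⁻²·s³·mol⁻¹.

m⁻²·s³·mol⁻¹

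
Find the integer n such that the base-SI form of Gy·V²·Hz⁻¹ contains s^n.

-7

Gy = m²·s⁻².
V = kg·m²·s⁻³·A⁻¹.
So V² = kg²·m⁴·s⁻⁶·A⁻².
Hz = s⁻¹.
So Hz⁻¹ = s.
Combining: Gy·V²·Hz⁻¹ = (m²·s⁻²) · (kg²·m⁴·s⁻⁶·A⁻²) · s = kg²·m⁶·s⁻⁷·A⁻².
The exponent of s is -7.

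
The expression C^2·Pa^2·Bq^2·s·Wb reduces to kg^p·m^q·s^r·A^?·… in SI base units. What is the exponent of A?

C = A·s = s·A (charge = current × time).
So C² = s²·A².
Pa = N/m² (pressure = force per area),
    = kg·m⁻¹·s⁻².
So Pa² = kg²·m⁻²·s⁻⁴.
Bq = 1/s = s⁻¹ (activity is decays per second).
So Bq² = s⁻².
Wb = V·s (flux: a volt is a weber per second),
    = kg·m²·s⁻²·A⁻¹.
Combining: C²·Pa²·Bq²·s·Wb = (s²·A²) · (kg²·m⁻²·s⁻⁴) · s⁻² · s · (kg·m²·s⁻²·A⁻¹) = kg³·s⁻⁵·A.
The exponent of A is 1.

1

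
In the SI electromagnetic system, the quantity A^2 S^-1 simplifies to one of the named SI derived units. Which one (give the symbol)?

S = 1/Ω (conductance is reciprocal resistance),
    = kg⁻¹·m⁻²·s³·A².
So S⁻¹ = kg·m²·s⁻³·A⁻².
Combining: A²·S⁻¹ = A² · (kg·m²·s⁻³·A⁻²) = kg·m²·s⁻³.
kg·m²·s⁻³ is the base-SI form of the watt.

W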